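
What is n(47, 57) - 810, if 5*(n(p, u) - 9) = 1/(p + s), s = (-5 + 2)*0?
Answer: -188234/235 ≈ -801.00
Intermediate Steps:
s = 0 (s = -3*0 = 0)
n(p, u) = 9 + 1/(5*p) (n(p, u) = 9 + 1/(5*(p + 0)) = 9 + 1/(5*p))
n(47, 57) - 810 = (9 + (⅕)/47) - 810 = (9 + (⅕)*(1/47)) - 810 = (9 + 1/235) - 810 = 2116/235 - 810 = -188234/235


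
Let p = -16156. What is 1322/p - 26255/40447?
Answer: -238823357/326730866 ≈ -0.73095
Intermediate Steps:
1322/p - 26255/40447 = 1322/(-16156) - 26255/40447 = 1322*(-1/16156) - 26255*1/40447 = -661/8078 - 26255/40447 = -238823357/326730866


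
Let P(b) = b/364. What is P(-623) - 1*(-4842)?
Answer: 251695/52 ≈ 4840.3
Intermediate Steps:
P(b) = b/364 (P(b) = b*(1/364) = b/364)
P(-623) - 1*(-4842) = (1/364)*(-623) - 1*(-4842) = -89/52 + 4842 = 251695/52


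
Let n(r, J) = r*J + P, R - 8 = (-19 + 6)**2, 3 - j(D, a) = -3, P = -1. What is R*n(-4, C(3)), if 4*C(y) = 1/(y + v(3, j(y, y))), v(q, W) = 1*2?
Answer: -1062/5 ≈ -212.40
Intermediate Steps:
j(D, a) = 6 (j(D, a) = 3 - 1*(-3) = 3 + 3 = 6)
R = 177 (R = 8 + (-19 + 6)**2 = 8 + (-13)**2 = 8 + 169 = 177)
v(q, W) = 2
C(y) = 1/(4*(2 + y)) (C(y) = 1/(4*(y + 2)) = 1/(4*(2 + y)))
n(r, J) = -1 + J*r (n(r, J) = r*J - 1 = J*r - 1 = -1 + J*r)
R*n(-4, C(3)) = 177*(-1 + (1/(4*(2 + 3)))*(-4)) = 177*(-1 + ((1/4)/5)*(-4)) = 177*(-1 + ((1/4)*(1/5))*(-4)) = 177*(-1 + (1/20)*(-4)) = 177*(-1 - 1/5) = 177*(-6/5) = -1062/5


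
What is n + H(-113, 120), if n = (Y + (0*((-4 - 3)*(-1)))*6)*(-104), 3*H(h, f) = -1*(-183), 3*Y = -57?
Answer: 2037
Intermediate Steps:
Y = -19 (Y = (1/3)*(-57) = -19)
H(h, f) = 61 (H(h, f) = (-1*(-183))/3 = (1/3)*183 = 61)
n = 1976 (n = (-19 + (0*((-4 - 3)*(-1)))*6)*(-104) = (-19 + (0*(-7*(-1)))*6)*(-104) = (-19 + (0*7)*6)*(-104) = (-19 + 0*6)*(-104) = (-19 + 0)*(-104) = -19*(-104) = 1976)
n + H(-113, 120) = 1976 + 61 = 2037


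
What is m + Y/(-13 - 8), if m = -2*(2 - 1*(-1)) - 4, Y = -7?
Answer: -29/3 ≈ -9.6667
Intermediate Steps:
m = -10 (m = -2*(2 + 1) - 4 = -2*3 - 4 = -6 - 4 = -10)
m + Y/(-13 - 8) = -10 - 7/(-13 - 8) = -10 - 7/(-21) = -10 - 7*(-1/21) = -10 + 1/3 = -29/3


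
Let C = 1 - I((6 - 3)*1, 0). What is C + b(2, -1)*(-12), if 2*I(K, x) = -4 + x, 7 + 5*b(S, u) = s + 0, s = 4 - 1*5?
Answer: 111/5 ≈ 22.200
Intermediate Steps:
s = -1 (s = 4 - 5 = -1)
b(S, u) = -8/5 (b(S, u) = -7/5 + (-1 + 0)/5 = -7/5 + (⅕)*(-1) = -7/5 - ⅕ = -8/5)
I(K, x) = -2 + x/2 (I(K, x) = (-4 + x)/2 = -2 + x/2)
C = 3 (C = 1 - (-2 + (½)*0) = 1 - (-2 + 0) = 1 - 1*(-2) = 1 + 2 = 3)
C + b(2, -1)*(-12) = 3 - 8/5*(-12) = 3 + 96/5 = 111/5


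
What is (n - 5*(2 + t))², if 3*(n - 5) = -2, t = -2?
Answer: 169/9 ≈ 18.778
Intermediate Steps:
n = 13/3 (n = 5 + (⅓)*(-2) = 5 - ⅔ = 13/3 ≈ 4.3333)
(n - 5*(2 + t))² = (13/3 - 5*(2 - 2))² = (13/3 - 5*0)² = (13/3 + 0)² = (13/3)² = 169/9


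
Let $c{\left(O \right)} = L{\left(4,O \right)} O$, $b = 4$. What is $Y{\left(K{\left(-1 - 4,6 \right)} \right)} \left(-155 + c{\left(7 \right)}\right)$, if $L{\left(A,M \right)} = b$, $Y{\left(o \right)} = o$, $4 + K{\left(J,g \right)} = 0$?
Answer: $508$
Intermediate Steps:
$K{\left(J,g \right)} = -4$ ($K{\left(J,g \right)} = -4 + 0 = -4$)
$L{\left(A,M \right)} = 4$
$c{\left(O \right)} = 4 O$
$Y{\left(K{\left(-1 - 4,6 \right)} \right)} \left(-155 + c{\left(7 \right)}\right) = - 4 \left(-155 + 4 \cdot 7\right) = - 4 \left(-155 + 28\right) = \left(-4\right) \left(-127\right) = 508$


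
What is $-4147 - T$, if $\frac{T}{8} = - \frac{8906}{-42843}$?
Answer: $- \frac{177741169}{42843} \approx -4148.7$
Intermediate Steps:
$T = \frac{71248}{42843}$ ($T = 8 \left(- \frac{8906}{-42843}\right) = 8 \left(\left(-8906\right) \left(- \frac{1}{42843}\right)\right) = 8 \cdot \frac{8906}{42843} = \frac{71248}{42843} \approx 1.663$)
$-4147 - T = -4147 - \frac{71248}{42843} = - \frac{177741169}{42843}$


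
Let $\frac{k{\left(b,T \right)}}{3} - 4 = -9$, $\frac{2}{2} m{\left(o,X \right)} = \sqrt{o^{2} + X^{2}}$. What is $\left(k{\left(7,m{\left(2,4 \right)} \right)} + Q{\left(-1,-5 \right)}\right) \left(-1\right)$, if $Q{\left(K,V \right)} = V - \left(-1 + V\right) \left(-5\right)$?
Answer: $50$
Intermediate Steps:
$m{\left(o,X \right)} = \sqrt{X^{2} + o^{2}}$ ($m{\left(o,X \right)} = \sqrt{o^{2} + X^{2}} = \sqrt{X^{2} + o^{2}}$)
$k{\left(b,T \right)} = -15$ ($k{\left(b,T \right)} = 12 + 3 \left(-9\right) = 12 - 27 = -15$)
$Q{\left(K,V \right)} = -5 + 6 V$ ($Q{\left(K,V \right)} = V - \left(5 - 5 V\right) = V + \left(-5 + 5 V\right) = -5 + 6 V$)
$\left(k{\left(7,m{\left(2,4 \right)} \right)} + Q{\left(-1,-5 \right)}\right) \left(-1\right) = \left(-15 + \left(-5 + 6 \left(-5\right)\right)\right) \left(-1\right) = \left(-15 - 35\right) \left(-1\right) = \left(-50\right) \left(-1\right) = 50$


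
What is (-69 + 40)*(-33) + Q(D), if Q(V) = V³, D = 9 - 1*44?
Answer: -41918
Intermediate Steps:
D = -35 (D = 9 - 44 = -35)
(-69 + 40)*(-33) + Q(D) = (-69 + 40)*(-33) + (-35)³ = -29*(-33) - 42875 = 957 - 42875 = -41918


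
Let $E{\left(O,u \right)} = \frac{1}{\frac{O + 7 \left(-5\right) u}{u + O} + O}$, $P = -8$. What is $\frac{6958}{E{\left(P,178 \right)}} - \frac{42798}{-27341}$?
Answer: $- \frac{722713099892}{2323985} \approx -3.1098 \cdot 10^{5}$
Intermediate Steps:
$E{\left(O,u \right)} = \frac{1}{O + \frac{O - 35 u}{O + u}}$ ($E{\left(O,u \right)} = \frac{1}{\frac{O - 35 u}{O + u} + O} = \frac{1}{O + \frac{O - 35 u}{O + u}}$)
$\frac{6958}{E{\left(P,178 \right)}} - \frac{42798}{-27341} = \frac{6958}{\frac{1}{-8 + \left(-8\right)^{2} - 6230 - 1424} \left(-8 + 178\right)} - \frac{42798}{-27341} = \frac{6958}{\frac{1}{-8 + 64 - 6230 - 1424} \cdot 170} - - \frac{42798}{27341} = \frac{6958}{\frac{1}{-7598} \cdot 170} + \frac{42798}{27341} = \frac{6958}{\left(- \frac{1}{7598}\right) 170} + \frac{42798}{27341} = \frac{6958}{- \frac{85}{3799}} + \frac{42798}{27341} = 6958 \left(- \frac{3799}{85}\right) + \frac{42798}{27341} = - \frac{26433442}{85} + \frac{42798}{27341} = - \frac{722713099892}{2323985}$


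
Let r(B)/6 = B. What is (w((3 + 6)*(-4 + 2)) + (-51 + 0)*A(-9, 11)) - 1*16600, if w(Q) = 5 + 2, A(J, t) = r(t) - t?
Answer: -19398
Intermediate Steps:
r(B) = 6*B
A(J, t) = 5*t (A(J, t) = 6*t - t = 5*t)
w(Q) = 7
(w((3 + 6)*(-4 + 2)) + (-51 + 0)*A(-9, 11)) - 1*16600 = (7 + (-51 + 0)*(5*11)) - 1*16600 = (7 - 51*55) - 16600 = (7 - 2805) - 16600 = -2798 - 16600 = -19398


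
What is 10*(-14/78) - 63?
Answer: -2527/39 ≈ -64.795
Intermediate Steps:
10*(-14/78) - 63 = 10*(-14*1/78) - 63 = 10*(-7/39) - 63 = -70/39 - 63 = -2527/39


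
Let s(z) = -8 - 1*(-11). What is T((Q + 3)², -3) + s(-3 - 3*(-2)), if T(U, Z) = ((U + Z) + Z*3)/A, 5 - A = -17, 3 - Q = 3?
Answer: 63/22 ≈ 2.8636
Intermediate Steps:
Q = 0 (Q = 3 - 1*3 = 3 - 3 = 0)
A = 22 (A = 5 - 1*(-17) = 5 + 17 = 22)
T(U, Z) = U/22 + 2*Z/11 (T(U, Z) = ((U + Z) + Z*3)/22 = ((U + Z) + 3*Z)*(1/22) = (U + 4*Z)*(1/22) = U/22 + 2*Z/11)
s(z) = 3 (s(z) = -8 + 11 = 3)
T((Q + 3)², -3) + s(-3 - 3*(-2)) = ((0 + 3)²/22 + (2/11)*(-3)) + 3 = ((1/22)*3² - 6/11) + 3 = ((1/22)*9 - 6/11) + 3 = (9/22 - 6/11) + 3 = -3/22 + 3 = 63/22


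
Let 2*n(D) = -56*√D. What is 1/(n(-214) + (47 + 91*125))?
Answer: 5711/65314930 + 7*I*√214/32657465 ≈ 8.7438e-5 + 3.1356e-6*I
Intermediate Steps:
n(D) = -28*√D (n(D) = (-56*√D)/2 = -28*√D)
1/(n(-214) + (47 + 91*125)) = 1/(-28*I*√214 + (47 + 91*125)) = 1/(-28*I*√214 + (47 + 11375)) = 1/(-28*I*√214 + 11422) = 1/(11422 - 28*I*√214)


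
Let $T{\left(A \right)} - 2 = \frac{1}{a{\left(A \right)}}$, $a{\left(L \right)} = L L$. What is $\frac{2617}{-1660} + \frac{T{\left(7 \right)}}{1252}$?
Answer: $- \frac{10023961}{6364855} \approx -1.5749$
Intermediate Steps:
$a{\left(L \right)} = L^{2}$
$T{\left(A \right)} = 2 + \frac{1}{A^{2}}$
$\frac{2617}{-1660} + \frac{T{\left(7 \right)}}{1252} = \frac{2617}{-1660} + \frac{2 + \frac{1}{49}}{1252} = 2617 \left(- \frac{1}{1660}\right) + \left(2 + \frac{1}{49}\right) \frac{1}{1252} = - \frac{2617}{1660} + \frac{99}{49} \cdot \frac{1}{1252} = - \frac{2617}{1660} + \frac{99}{61348} = - \frac{10023961}{6364855}$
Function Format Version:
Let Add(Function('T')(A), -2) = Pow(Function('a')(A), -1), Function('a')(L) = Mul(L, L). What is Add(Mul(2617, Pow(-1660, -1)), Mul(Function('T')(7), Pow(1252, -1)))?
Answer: Rational(-10023961, 6364855) ≈ -1.5749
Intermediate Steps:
Function('a')(L) = Pow(L, 2)
Function('T')(A) = Add(2, Pow(A, -2)) (Function('T')(A) = Add(2, Pow(Pow(A, 2), -1)) = Add(2, Pow(A, -2)))
Add(Mul(2617, Pow(-1660, -1)), Mul(Function('T')(7), Pow(1252, -1))) = Add(Mul(2617, Pow(-1660, -1)), Mul(Add(2, Pow(7, -2)), Pow(1252, -1))) = Add(Mul(2617, Rational(-1, 1660)), Mul(Add(2, Rational(1, 49)), Rational(1, 1252))) = Add(Rational(-2617, 1660), Mul(Rational(99, 49), Rational(1, 1252))) = Add(Rational(-2617, 1660), Rational(99, 61348)) = Rational(-10023961, 6364855)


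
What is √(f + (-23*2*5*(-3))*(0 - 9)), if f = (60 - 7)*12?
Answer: I*√5574 ≈ 74.659*I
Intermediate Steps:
f = 636 (f = 53*12 = 636)
√(f + (-23*2*5*(-3))*(0 - 9)) = √(636 + (-23*2*5*(-3))*(0 - 9)) = √(636 - 230*(-3)*(-9)) = √(636 - 23*(-30)*(-9)) = √(636 + 690*(-9)) = √(636 - 6210) = √(-5574) = I*√5574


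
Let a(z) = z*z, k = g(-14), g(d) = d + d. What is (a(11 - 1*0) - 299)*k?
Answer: 4984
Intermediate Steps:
g(d) = 2*d
k = -28 (k = 2*(-14) = -28)
a(z) = z**2
(a(11 - 1*0) - 299)*k = ((11 - 1*0)**2 - 299)*(-28) = ((11 + 0)**2 - 299)*(-28) = (11**2 - 299)*(-28) = (121 - 299)*(-28) = -178*(-28) = 4984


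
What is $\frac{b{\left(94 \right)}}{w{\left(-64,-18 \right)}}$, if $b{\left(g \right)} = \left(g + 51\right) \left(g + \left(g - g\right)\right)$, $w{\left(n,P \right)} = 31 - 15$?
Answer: $\frac{6815}{8} \approx 851.88$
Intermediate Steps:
$w{\left(n,P \right)} = 16$
$b{\left(g \right)} = g \left(51 + g\right)$ ($b{\left(g \right)} = \left(51 + g\right) \left(g + 0\right) = \left(51 + g\right) g = g \left(51 + g\right)$)
$\frac{b{\left(94 \right)}}{w{\left(-64,-18 \right)}} = \frac{94 \left(51 + 94\right)}{16} = 94 \cdot 145 \cdot \frac{1}{16} = 13630 \cdot \frac{1}{16} = \frac{6815}{8}$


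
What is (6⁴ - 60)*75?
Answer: 92700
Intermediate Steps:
(6⁴ - 60)*75 = (1296 - 60)*75 = 1236*75 = 92700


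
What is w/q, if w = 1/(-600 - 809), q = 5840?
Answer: -1/8228560 ≈ -1.2153e-7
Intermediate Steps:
w = -1/1409 (w = 1/(-1409) = -1/1409 ≈ -0.00070972)
w/q = -1/1409/5840 = -1/1409*1/5840 = -1/8228560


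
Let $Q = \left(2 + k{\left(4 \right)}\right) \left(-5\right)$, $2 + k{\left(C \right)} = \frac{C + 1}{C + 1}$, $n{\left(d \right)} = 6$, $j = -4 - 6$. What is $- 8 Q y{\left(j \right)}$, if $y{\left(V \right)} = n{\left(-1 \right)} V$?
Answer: $-2400$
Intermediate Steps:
$j = -10$ ($j = -4 - 6 = -10$)
$k{\left(C \right)} = -1$ ($k{\left(C \right)} = -2 + \frac{C + 1}{C + 1} = -2 + \frac{1 + C}{1 + C} = -2 + 1 = -1$)
$y{\left(V \right)} = 6 V$
$Q = -5$ ($Q = \left(2 - 1\right) \left(-5\right) = 1 \left(-5\right) = -5$)
$- 8 Q y{\left(j \right)} = \left(-8\right) \left(-5\right) 6 \left(-10\right) = 40 \left(-60\right) = -2400$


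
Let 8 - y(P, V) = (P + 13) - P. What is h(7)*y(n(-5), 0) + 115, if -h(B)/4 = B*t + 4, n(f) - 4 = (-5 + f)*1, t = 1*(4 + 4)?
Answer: 1315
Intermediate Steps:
t = 8 (t = 1*8 = 8)
n(f) = -1 + f (n(f) = 4 + (-5 + f)*1 = 4 + (-5 + f) = -1 + f)
y(P, V) = -5 (y(P, V) = 8 - ((P + 13) - P) = 8 - ((13 + P) - P) = 8 - 1*13 = 8 - 13 = -5)
h(B) = -16 - 32*B (h(B) = -4*(B*8 + 4) = -4*(8*B + 4) = -4*(4 + 8*B) = -16 - 32*B)
h(7)*y(n(-5), 0) + 115 = (-16 - 32*7)*(-5) + 115 = (-16 - 224)*(-5) + 115 = -240*(-5) + 115 = 1200 + 115 = 1315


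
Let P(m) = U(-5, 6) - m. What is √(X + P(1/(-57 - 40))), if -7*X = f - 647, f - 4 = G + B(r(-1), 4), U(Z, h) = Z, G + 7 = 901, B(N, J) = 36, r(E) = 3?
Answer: I*√432717/97 ≈ 6.7816*I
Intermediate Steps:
G = 894 (G = -7 + 901 = 894)
f = 934 (f = 4 + (894 + 36) = 4 + 930 = 934)
P(m) = -5 - m
X = -41 (X = -(934 - 647)/7 = -⅐*287 = -41)
√(X + P(1/(-57 - 40))) = √(-41 + (-5 - 1/(-57 - 40))) = √(-41 + (-5 - 1/(-97))) = √(-41 + (-5 - 1*(-1/97))) = √(-41 + (-5 + 1/97)) = √(-41 - 484/97) = √(-4461/97) = I*√432717/97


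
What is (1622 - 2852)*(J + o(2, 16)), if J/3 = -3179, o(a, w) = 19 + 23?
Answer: 11678850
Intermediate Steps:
o(a, w) = 42
J = -9537 (J = 3*(-3179) = -9537)
(1622 - 2852)*(J + o(2, 16)) = (1622 - 2852)*(-9537 + 42) = -1230*(-9495) = 11678850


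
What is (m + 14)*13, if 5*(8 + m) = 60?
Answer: 234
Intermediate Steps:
m = 4 (m = -8 + (⅕)*60 = -8 + 12 = 4)
(m + 14)*13 = (4 + 14)*13 = 18*13 = 234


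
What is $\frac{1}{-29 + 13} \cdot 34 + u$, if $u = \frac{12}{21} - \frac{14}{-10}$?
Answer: $- \frac{43}{280} \approx -0.15357$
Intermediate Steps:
$u = \frac{69}{35}$ ($u = 12 \cdot \frac{1}{21} - - \frac{7}{5} = \frac{4}{7} + \frac{7}{5} = \frac{69}{35} \approx 1.9714$)
$\frac{1}{-29 + 13} \cdot 34 + u = \frac{1}{-29 + 13} \cdot 34 + \frac{69}{35} = \frac{1}{-16} \cdot 34 + \frac{69}{35} = \left(- \frac{1}{16}\right) 34 + \frac{69}{35} = - \frac{17}{8} + \frac{69}{35} = - \frac{43}{280}$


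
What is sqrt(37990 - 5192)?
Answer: 23*sqrt(62) ≈ 181.10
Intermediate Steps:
sqrt(37990 - 5192) = sqrt(32798) = 23*sqrt(62)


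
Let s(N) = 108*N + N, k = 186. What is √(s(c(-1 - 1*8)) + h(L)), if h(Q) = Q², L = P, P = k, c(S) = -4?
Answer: 4*√2135 ≈ 184.82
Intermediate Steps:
P = 186
s(N) = 109*N
L = 186
√(s(c(-1 - 1*8)) + h(L)) = √(109*(-4) + 186²) = √(-436 + 34596) = √34160 = 4*√2135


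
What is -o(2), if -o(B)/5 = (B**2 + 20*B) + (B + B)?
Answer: 240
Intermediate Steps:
o(B) = -110*B - 5*B**2 (o(B) = -5*((B**2 + 20*B) + (B + B)) = -5*((B**2 + 20*B) + 2*B) = -5*(B**2 + 22*B) = -110*B - 5*B**2)
-o(2) = -(-5)*2*(22 + 2) = -(-5)*2*24 = -1*(-240) = 240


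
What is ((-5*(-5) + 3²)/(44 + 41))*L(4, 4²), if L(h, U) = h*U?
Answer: 128/5 ≈ 25.600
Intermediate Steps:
L(h, U) = U*h
((-5*(-5) + 3²)/(44 + 41))*L(4, 4²) = ((-5*(-5) + 3²)/(44 + 41))*(4²*4) = ((25 + 9)/85)*(16*4) = ((1/85)*34)*64 = (⅖)*64 = 128/5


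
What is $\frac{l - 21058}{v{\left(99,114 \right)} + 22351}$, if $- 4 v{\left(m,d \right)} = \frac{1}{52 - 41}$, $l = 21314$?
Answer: $\frac{11264}{983443} \approx 0.011454$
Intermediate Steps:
$v{\left(m,d \right)} = - \frac{1}{44}$ ($v{\left(m,d \right)} = - \frac{1}{4 \left(52 - 41\right)} = - \frac{1}{4 \cdot 11} = \left(- \frac{1}{4}\right) \frac{1}{11} = - \frac{1}{44}$)
$\frac{l - 21058}{v{\left(99,114 \right)} + 22351} = \frac{21314 - 21058}{- \frac{1}{44} + 22351} = \frac{256}{\frac{983443}{44}} = 256 \cdot \frac{44}{983443} = \frac{11264}{983443}$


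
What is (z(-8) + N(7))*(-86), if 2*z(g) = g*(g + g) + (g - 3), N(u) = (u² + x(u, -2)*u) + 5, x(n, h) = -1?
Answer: -9073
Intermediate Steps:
N(u) = 5 + u² - u (N(u) = (u² - u) + 5 = 5 + u² - u)
z(g) = -3/2 + g² + g/2 (z(g) = (g*(g + g) + (g - 3))/2 = (g*(2*g) + (-3 + g))/2 = (2*g² + (-3 + g))/2 = (-3 + g + 2*g²)/2 = -3/2 + g² + g/2)
(z(-8) + N(7))*(-86) = ((-3/2 + (-8)² + (½)*(-8)) + (5 + 7² - 1*7))*(-86) = ((-3/2 + 64 - 4) + (5 + 49 - 7))*(-86) = (117/2 + 47)*(-86) = (211/2)*(-86) = -9073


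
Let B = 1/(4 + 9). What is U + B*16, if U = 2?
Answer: 42/13 ≈ 3.2308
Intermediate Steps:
B = 1/13 ≈ 0.076923
U + B*16 = 2 + (1/13)*16 = 2 + 16/13 = 42/13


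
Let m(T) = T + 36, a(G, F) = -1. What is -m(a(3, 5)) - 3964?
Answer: -3999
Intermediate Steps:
m(T) = 36 + T
-m(a(3, 5)) - 3964 = -(36 - 1) - 3964 = -1*35 - 3964 = -35 - 3964 = -3999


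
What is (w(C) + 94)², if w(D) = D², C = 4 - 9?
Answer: 14161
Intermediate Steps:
C = -5
(w(C) + 94)² = ((-5)² + 94)² = (25 + 94)² = 119² = 14161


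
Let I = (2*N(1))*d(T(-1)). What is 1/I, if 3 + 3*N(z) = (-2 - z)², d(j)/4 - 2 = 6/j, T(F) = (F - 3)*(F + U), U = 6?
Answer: 5/136 ≈ 0.036765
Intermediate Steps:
T(F) = (-3 + F)*(6 + F) (T(F) = (F - 3)*(F + 6) = (-3 + F)*(6 + F))
d(j) = 8 + 24/j (d(j) = 8 + 4*(6/j) = 8 + 24/j)
N(z) = -1 + (-2 - z)²/3
I = 136/5 (I = (2*(-1 + (2 + 1)²/3))*(8 + 24/(-18 + (-1)² + 3*(-1))) = (2*(-1 + (⅓)*3²))*(8 + 24/(-18 + 1 - 3)) = (2*(-1 + (⅓)*9))*(8 + 24/(-20)) = (2*(-1 + 3))*(8 + 24*(-1/20)) = (2*2)*(8 - 6/5) = 4*(34/5) = 136/5 ≈ 27.200)
1/I = 1/(136/5) = 5/136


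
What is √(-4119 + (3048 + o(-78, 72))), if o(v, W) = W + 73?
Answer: I*√926 ≈ 30.43*I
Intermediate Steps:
o(v, W) = 73 + W
√(-4119 + (3048 + o(-78, 72))) = √(-4119 + (3048 + (73 + 72))) = √(-4119 + (3048 + 145)) = √(-4119 + 3193) = √(-926) = I*√926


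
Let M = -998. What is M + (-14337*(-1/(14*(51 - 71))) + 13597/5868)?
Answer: -430019069/410760 ≈ -1046.9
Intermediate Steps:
M + (-14337*(-1/(14*(51 - 71))) + 13597/5868) = -998 + (-14337*(-1/(14*(51 - 71))) + 13597/5868) = -998 + (-14337/((-14*(-20))) + 13597*(1/5868)) = -998 + (-14337/280 + 13597/5868) = -998 - 20080589/410760 = -430019069/410760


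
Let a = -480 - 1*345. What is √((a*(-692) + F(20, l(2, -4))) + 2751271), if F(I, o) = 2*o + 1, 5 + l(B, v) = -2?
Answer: √3322158 ≈ 1822.7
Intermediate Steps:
l(B, v) = -7 (l(B, v) = -5 - 2 = -7)
F(I, o) = 1 + 2*o
a = -825 (a = -480 - 345 = -825)
√((a*(-692) + F(20, l(2, -4))) + 2751271) = √((-825*(-692) + (1 + 2*(-7))) + 2751271) = √((570900 + (1 - 14)) + 2751271) = √((570900 - 13) + 2751271) = √(570887 + 2751271) = √3322158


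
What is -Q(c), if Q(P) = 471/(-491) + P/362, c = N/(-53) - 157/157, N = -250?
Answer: 8939879/9420326 ≈ 0.94900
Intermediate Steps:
c = 197/53 (c = -250/(-53) - 157/157 = -250*(-1/53) - 157*1/157 = 250/53 - 1 = 197/53 ≈ 3.7170)
Q(P) = -471/491 + P/362 (Q(P) = 471*(-1/491) + P*(1/362) = -471/491 + P/362)
-Q(c) = -(-471/491 + (1/362)*(197/53)) = -(-471/491 + 197/19186) = -1*(-8939879/9420326) = 8939879/9420326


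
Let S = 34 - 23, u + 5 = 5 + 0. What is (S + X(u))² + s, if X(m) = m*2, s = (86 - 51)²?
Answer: 1346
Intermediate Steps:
s = 1225 (s = 35² = 1225)
u = 0 (u = -5 + (5 + 0) = -5 + 5 = 0)
S = 11
X(m) = 2*m
(S + X(u))² + s = (11 + 2*0)² + 1225 = (11 + 0)² + 1225 = 11² + 1225 = 121 + 1225 = 1346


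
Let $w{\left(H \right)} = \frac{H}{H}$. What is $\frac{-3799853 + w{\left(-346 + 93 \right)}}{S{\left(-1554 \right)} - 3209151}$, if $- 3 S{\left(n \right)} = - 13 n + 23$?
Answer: $\frac{5699778}{4823839} \approx 1.1816$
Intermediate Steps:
$S{\left(n \right)} = - \frac{23}{3} + \frac{13 n}{3}$ ($S{\left(n \right)} = - \frac{- 13 n + 23}{3} = - \frac{23 - 13 n}{3} = - \frac{23}{3} + \frac{13 n}{3}$)
$w{\left(H \right)} = 1$
$\frac{-3799853 + w{\left(-346 + 93 \right)}}{S{\left(-1554 \right)} - 3209151} = \frac{-3799853 + 1}{\left(- \frac{23}{3} + \frac{13}{3} \left(-1554\right)\right) - 3209151} = - \frac{3799852}{\left(- \frac{23}{3} - 6734\right) - 3209151} = - \frac{3799852}{- \frac{20225}{3} - 3209151} = - \frac{3799852}{- \frac{9647678}{3}} = \left(-3799852\right) \left(- \frac{3}{9647678}\right) = \frac{5699778}{4823839}$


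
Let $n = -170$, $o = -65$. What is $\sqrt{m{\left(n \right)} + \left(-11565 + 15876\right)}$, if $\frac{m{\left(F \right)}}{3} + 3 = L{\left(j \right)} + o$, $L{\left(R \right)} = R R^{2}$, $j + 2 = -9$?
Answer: $\sqrt{114} \approx 10.677$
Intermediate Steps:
$j = -11$ ($j = -2 - 9 = -11$)
$L{\left(R \right)} = R^{3}$
$m{\left(F \right)} = -4197$ ($m{\left(F \right)} = -9 + 3 \left(\left(-11\right)^{3} - 65\right) = -9 + 3 \left(-1331 - 65\right) = -9 + 3 \left(-1396\right) = -9 - 4188 = -4197$)
$\sqrt{m{\left(n \right)} + \left(-11565 + 15876\right)} = \sqrt{-4197 + \left(-11565 + 15876\right)} = \sqrt{-4197 + 4311} = \sqrt{114}$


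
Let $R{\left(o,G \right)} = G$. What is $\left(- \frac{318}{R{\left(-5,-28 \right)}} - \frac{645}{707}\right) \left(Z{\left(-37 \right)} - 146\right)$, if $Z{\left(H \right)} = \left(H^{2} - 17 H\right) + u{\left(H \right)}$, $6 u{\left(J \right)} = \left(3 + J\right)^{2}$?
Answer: $\frac{15098841}{707} \approx 21356.0$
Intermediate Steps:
$u{\left(J \right)} = \frac{\left(3 + J\right)^{2}}{6}$
$Z{\left(H \right)} = H^{2} - 17 H + \frac{\left(3 + H\right)^{2}}{6}$ ($Z{\left(H \right)} = \left(H^{2} - 17 H\right) + \frac{\left(3 + H\right)^{2}}{6} = H^{2} - 17 H + \frac{\left(3 + H\right)^{2}}{6}$)
$\left(- \frac{318}{R{\left(-5,-28 \right)}} - \frac{645}{707}\right) \left(Z{\left(-37 \right)} - 146\right) = \left(- \frac{318}{-28} - \frac{645}{707}\right) \left(\left(\frac{3}{2} - -592 + \frac{7 \left(-37\right)^{2}}{6}\right) - 146\right) = \left(\left(-318\right) \left(- \frac{1}{28}\right) - \frac{645}{707}\right) \left(\left(\frac{3}{2} + 592 + \frac{7}{6} \cdot 1369\right) - 146\right) = \left(\frac{159}{14} - \frac{645}{707}\right) \left(\left(\frac{3}{2} + 592 + \frac{9583}{6}\right) - 146\right) = \frac{14769 \left(\frac{6572}{3} - 146\right)}{1414} = \frac{14769}{1414} \cdot \frac{6134}{3} = \frac{15098841}{707}$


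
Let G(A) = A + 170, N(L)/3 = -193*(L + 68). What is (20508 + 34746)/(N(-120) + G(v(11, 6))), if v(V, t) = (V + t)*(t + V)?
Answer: 18418/10189 ≈ 1.8076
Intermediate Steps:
v(V, t) = (V + t)² (v(V, t) = (V + t)*(V + t) = (V + t)²)
N(L) = -39372 - 579*L (N(L) = 3*(-193*(L + 68)) = 3*(-193*(68 + L)) = 3*(-13124 - 193*L) = -39372 - 579*L)
G(A) = 170 + A
(20508 + 34746)/(N(-120) + G(v(11, 6))) = (20508 + 34746)/((-39372 - 579*(-120)) + (170 + (11 + 6)²)) = 55254/((-39372 + 69480) + (170 + 17²)) = 55254/(30108 + (170 + 289)) = 55254/(30108 + 459) = 55254/30567 = 55254*(1/30567) = 18418/10189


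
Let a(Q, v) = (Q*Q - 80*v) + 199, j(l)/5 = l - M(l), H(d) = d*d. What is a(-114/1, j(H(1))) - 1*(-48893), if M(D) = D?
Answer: 62088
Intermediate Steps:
H(d) = d**2
j(l) = 0 (j(l) = 5*(l - l) = 5*0 = 0)
a(Q, v) = 199 + Q**2 - 80*v (a(Q, v) = (Q**2 - 80*v) + 199 = 199 + Q**2 - 80*v)
a(-114/1, j(H(1))) - 1*(-48893) = (199 + (-114/1)**2 - 80*0) - 1*(-48893) = (199 + (-114*1)**2 + 0) + 48893 = (199 + (-114)**2 + 0) + 48893 = (199 + 12996 + 0) + 48893 = 13195 + 48893 = 62088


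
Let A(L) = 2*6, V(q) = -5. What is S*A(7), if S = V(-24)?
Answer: -60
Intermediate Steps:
A(L) = 12
S = -5
S*A(7) = -5*12 = -60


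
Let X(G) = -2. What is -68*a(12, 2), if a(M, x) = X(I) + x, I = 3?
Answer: 0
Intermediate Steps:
a(M, x) = -2 + x
-68*a(12, 2) = -68*(-2 + 2) = -68*0 = 0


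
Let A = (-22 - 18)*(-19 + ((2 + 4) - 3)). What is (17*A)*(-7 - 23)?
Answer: -326400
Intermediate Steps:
A = 640 (A = -40*(-19 + (6 - 3)) = -40*(-19 + 3) = -40*(-16) = 640)
(17*A)*(-7 - 23) = (17*640)*(-7 - 23) = 10880*(-30) = -326400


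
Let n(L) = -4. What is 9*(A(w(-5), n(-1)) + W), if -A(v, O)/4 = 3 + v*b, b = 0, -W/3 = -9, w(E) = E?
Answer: 135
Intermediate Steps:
W = 27 (W = -3*(-9) = 27)
A(v, O) = -12 (A(v, O) = -4*(3 + v*0) = -4*(3 + 0) = -4*3 = -12)
9*(A(w(-5), n(-1)) + W) = 9*(-12 + 27) = 9*15 = 135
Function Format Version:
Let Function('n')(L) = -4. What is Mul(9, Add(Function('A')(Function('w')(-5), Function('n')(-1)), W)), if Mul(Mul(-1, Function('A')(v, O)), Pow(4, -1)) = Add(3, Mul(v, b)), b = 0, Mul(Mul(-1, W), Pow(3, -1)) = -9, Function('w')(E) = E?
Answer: 135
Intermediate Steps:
W = 27 (W = Mul(-3, -9) = 27)
Function('A')(v, O) = -12 (Function('A')(v, O) = Mul(-4, Add(3, Mul(v, 0))) = Mul(-4, Add(3, 0)) = Mul(-4, 3) = -12)
Mul(9, Add(Function('A')(Function('w')(-5), Function('n')(-1)), W)) = Mul(9, Add(-12, 27)) = Mul(9, 15) = 135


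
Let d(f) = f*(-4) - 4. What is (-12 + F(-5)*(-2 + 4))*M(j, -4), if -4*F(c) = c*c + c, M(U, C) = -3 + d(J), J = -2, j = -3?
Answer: -22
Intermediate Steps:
d(f) = -4 - 4*f (d(f) = -4*f - 4 = -4 - 4*f)
M(U, C) = 1 (M(U, C) = -3 + (-4 - 4*(-2)) = -3 + (-4 + 8) = -3 + 4 = 1)
F(c) = -c/4 - c**2/4 (F(c) = -(c*c + c)/4 = -(c**2 + c)/4 = -(c + c**2)/4 = -c/4 - c**2/4)
(-12 + F(-5)*(-2 + 4))*M(j, -4) = (-12 + (-1/4*(-5)*(1 - 5))*(-2 + 4))*1 = (-12 - 1/4*(-5)*(-4)*2)*1 = (-12 - 5*2)*1 = (-12 - 10)*1 = -22*1 = -22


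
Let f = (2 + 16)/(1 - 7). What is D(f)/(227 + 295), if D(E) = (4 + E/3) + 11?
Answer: 7/261 ≈ 0.026820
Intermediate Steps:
f = -3 (f = 18/(-6) = 18*(-⅙) = -3)
D(E) = 15 + E/3 (D(E) = (4 + E*(⅓)) + 11 = (4 + E/3) + 11 = 15 + E/3)
D(f)/(227 + 295) = (15 + (⅓)*(-3))/(227 + 295) = (15 - 1)/522 = 14*(1/522) = 7/261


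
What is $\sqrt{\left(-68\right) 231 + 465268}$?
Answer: $2 \sqrt{112390} \approx 670.49$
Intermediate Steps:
$\sqrt{\left(-68\right) 231 + 465268} = \sqrt{-15708 + 465268} = \sqrt{449560} = 2 \sqrt{112390}$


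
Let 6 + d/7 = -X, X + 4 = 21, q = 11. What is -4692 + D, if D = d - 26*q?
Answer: -5139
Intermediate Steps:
X = 17 (X = -4 + 21 = 17)
d = -161 (d = -42 + 7*(-1*17) = -42 + 7*(-17) = -42 - 119 = -161)
D = -447 (D = -161 - 26*11 = -161 - 286 = -447)
-4692 + D = -4692 - 447 = -5139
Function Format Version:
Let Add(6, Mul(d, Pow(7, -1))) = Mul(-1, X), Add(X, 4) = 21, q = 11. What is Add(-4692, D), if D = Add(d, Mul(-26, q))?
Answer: -5139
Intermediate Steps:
X = 17 (X = Add(-4, 21) = 17)
d = -161 (d = Add(-42, Mul(7, Mul(-1, 17))) = Add(-42, Mul(7, -17)) = Add(-42, -119) = -161)
D = -447 (D = Add(-161, Mul(-26, 11)) = Add(-161, -286) = -447)
Add(-4692, D) = Add(-4692, -447) = -5139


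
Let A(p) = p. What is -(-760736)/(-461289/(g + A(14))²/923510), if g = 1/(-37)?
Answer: -187783166167791040/631504641 ≈ -2.9736e+8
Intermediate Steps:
g = -1/37 ≈ -0.027027
-(-760736)/(-461289/(g + A(14))²/923510) = -(-760736)/(-461289/(-1/37 + 14)²/923510) = -(-760736)/(-461289/((517/37)²)*(1/923510)) = -(-760736)/(-461289/267289/1369*(1/923510)) = -(-760736)/(-461289*1369/267289*(1/923510)) = -(-760736)/((-631504641/267289*1/923510)) = -(-760736)/(-631504641/246844064390) = -(-760736)*(-246844064390)/631504641 = -1*187783166167791040/631504641 = -187783166167791040/631504641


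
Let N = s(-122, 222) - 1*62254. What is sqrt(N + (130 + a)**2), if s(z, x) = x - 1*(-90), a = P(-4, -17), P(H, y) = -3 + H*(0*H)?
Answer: I*sqrt(45813) ≈ 214.04*I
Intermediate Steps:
P(H, y) = -3 (P(H, y) = -3 + H*0 = -3 + 0 = -3)
a = -3
s(z, x) = 90 + x (s(z, x) = x + 90 = 90 + x)
N = -61942 (N = (90 + 222) - 1*62254 = 312 - 62254 = -61942)
sqrt(N + (130 + a)**2) = sqrt(-61942 + (130 - 3)**2) = sqrt(-61942 + 127**2) = sqrt(-61942 + 16129) = sqrt(-45813) = I*sqrt(45813)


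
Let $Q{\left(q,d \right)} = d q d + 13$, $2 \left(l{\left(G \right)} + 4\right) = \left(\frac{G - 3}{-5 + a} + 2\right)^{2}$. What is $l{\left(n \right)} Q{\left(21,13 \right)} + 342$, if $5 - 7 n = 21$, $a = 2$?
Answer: $\frac{4982675}{441} \approx 11299.0$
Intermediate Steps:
$n = - \frac{16}{7}$ ($n = \frac{5}{7} - 3 = - \frac{16}{7} \approx -2.2857$)
$l{\left(G \right)} = -4 + \frac{\left(3 - \frac{G}{3}\right)^{2}}{2}$ ($l{\left(G \right)} = -4 + \frac{\left(\frac{G - 3}{-5 + 2} + 2\right)^{2}}{2} = -4 + \frac{\left(\frac{-3 + G}{-3} + 2\right)^{2}}{2} = -4 + \frac{\left(\left(-3 + G\right) \left(- \frac{1}{3}\right) + 2\right)^{2}}{2} = -4 + \frac{\left(\left(1 - \frac{G}{3}\right) + 2\right)^{2}}{2} = -4 + \frac{\left(3 - \frac{G}{3}\right)^{2}}{2}$)
$Q{\left(q,d \right)} = 13 + q d^{2}$ ($Q{\left(q,d \right)} = q d^{2} + 13 = 13 + q d^{2}$)
$l{\left(n \right)} Q{\left(21,13 \right)} + 342 = \left(-4 + \frac{\left(-9 - \frac{16}{7}\right)^{2}}{18}\right) \left(13 + 21 \cdot 13^{2}\right) + 342 = \left(-4 + \frac{\left(- \frac{79}{7}\right)^{2}}{18}\right) \left(13 + 21 \cdot 169\right) + 342 = \left(-4 + \frac{1}{18} \cdot \frac{6241}{49}\right) \left(13 + 3549\right) + 342 = \left(-4 + \frac{6241}{882}\right) 3562 + 342 = \frac{2713}{882} \cdot 3562 + 342 = \frac{4831853}{441} + 342 = \frac{4982675}{441}$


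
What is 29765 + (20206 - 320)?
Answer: 49651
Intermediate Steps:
29765 + (20206 - 320) = 29765 + 19886 = 49651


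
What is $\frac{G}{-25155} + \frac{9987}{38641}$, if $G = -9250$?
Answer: $\frac{121730447}{194402871} \approx 0.62618$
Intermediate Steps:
$\frac{G}{-25155} + \frac{9987}{38641} = - \frac{9250}{-25155} + \frac{9987}{38641} = \left(-9250\right) \left(- \frac{1}{25155}\right) + 9987 \cdot \frac{1}{38641} = \frac{1850}{5031} + \frac{9987}{38641} = \frac{121730447}{194402871}$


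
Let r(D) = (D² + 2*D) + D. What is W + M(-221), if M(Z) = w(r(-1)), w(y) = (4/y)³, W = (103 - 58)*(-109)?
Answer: -4913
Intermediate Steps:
W = -4905 (W = 45*(-109) = -4905)
r(D) = D² + 3*D
w(y) = 64/y³
M(Z) = -8 (M(Z) = 64/(-(3 - 1))³ = 64/(-1*2)³ = 64/(-2)³ = 64*(-⅛) = -8)
W + M(-221) = -4905 - 8 = -4913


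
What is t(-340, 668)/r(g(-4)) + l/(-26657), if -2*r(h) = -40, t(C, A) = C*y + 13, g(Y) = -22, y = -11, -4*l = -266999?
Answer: 49354363/266570 ≈ 185.15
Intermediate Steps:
l = 266999/4 (l = -¼*(-266999) = 266999/4 ≈ 66750.)
t(C, A) = 13 - 11*C (t(C, A) = C*(-11) + 13 = -11*C + 13 = 13 - 11*C)
r(h) = 20 (r(h) = -½*(-40) = 20)
t(-340, 668)/r(g(-4)) + l/(-26657) = (13 - 11*(-340))/20 + (266999/4)/(-26657) = (13 + 3740)*(1/20) + (266999/4)*(-1/26657) = 3753*(1/20) - 266999/106628 = 3753/20 - 266999/106628 = 49354363/266570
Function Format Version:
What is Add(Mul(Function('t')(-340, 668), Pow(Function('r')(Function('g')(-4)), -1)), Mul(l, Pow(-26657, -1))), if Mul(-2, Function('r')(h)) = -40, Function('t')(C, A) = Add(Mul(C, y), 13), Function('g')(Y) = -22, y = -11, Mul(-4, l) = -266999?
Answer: Rational(49354363, 266570) ≈ 185.15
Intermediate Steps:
l = Rational(266999, 4) (l = Mul(Rational(-1, 4), -266999) = Rational(266999, 4) ≈ 66750.)
Function('t')(C, A) = Add(13, Mul(-11, C)) (Function('t')(C, A) = Add(Mul(C, -11), 13) = Add(Mul(-11, C), 13) = Add(13, Mul(-11, C)))
Function('r')(h) = 20 (Function('r')(h) = Mul(Rational(-1, 2), -40) = 20)
Add(Mul(Function('t')(-340, 668), Pow(Function('r')(Function('g')(-4)), -1)), Mul(l, Pow(-26657, -1))) = Add(Mul(Add(13, Mul(-11, -340)), Pow(20, -1)), Mul(Rational(266999, 4), Pow(-26657, -1))) = Add(Mul(Add(13, 3740), Rational(1, 20)), Mul(Rational(266999, 4), Rational(-1, 26657))) = Add(Mul(3753, Rational(1, 20)), Rational(-266999, 106628)) = Add(Rational(3753, 20), Rational(-266999, 106628)) = Rational(49354363, 266570)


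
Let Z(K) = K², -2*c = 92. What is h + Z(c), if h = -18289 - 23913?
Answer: -40086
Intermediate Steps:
c = -46 (c = -½*92 = -46)
h = -42202
h + Z(c) = -42202 + (-46)² = -42202 + 2116 = -40086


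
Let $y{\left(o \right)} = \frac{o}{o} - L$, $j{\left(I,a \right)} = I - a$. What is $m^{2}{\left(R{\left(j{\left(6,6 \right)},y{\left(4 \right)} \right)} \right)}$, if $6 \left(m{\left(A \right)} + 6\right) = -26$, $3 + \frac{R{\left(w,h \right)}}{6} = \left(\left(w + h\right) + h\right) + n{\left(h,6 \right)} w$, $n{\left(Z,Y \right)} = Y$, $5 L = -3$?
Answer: $\frac{961}{9} \approx 106.78$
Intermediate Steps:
$L = - \frac{3}{5}$ ($L = \frac{1}{5} \left(-3\right) = - \frac{3}{5} \approx -0.6$)
$y{\left(o \right)} = \frac{8}{5}$ ($y{\left(o \right)} = \frac{o}{o} - - \frac{3}{5} = 1 + \frac{3}{5} = \frac{8}{5}$)
$R{\left(w,h \right)} = -18 + 12 h + 42 w$ ($R{\left(w,h \right)} = -18 + 6 \left(\left(\left(w + h\right) + h\right) + 6 w\right) = -18 + 6 \left(\left(\left(h + w\right) + h\right) + 6 w\right) = -18 + 6 \left(\left(w + 2 h\right) + 6 w\right) = -18 + 6 \left(2 h + 7 w\right) = -18 + \left(12 h + 42 w\right) = -18 + 12 h + 42 w$)
$m{\left(A \right)} = - \frac{31}{3}$ ($m{\left(A \right)} = -6 + \frac{1}{6} \left(-26\right) = -6 - \frac{13}{3} = - \frac{31}{3}$)
$m^{2}{\left(R{\left(j{\left(6,6 \right)},y{\left(4 \right)} \right)} \right)} = \left(- \frac{31}{3}\right)^{2} = \frac{961}{9}$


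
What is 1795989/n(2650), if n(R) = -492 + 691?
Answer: 1795989/199 ≈ 9025.1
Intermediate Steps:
n(R) = 199
1795989/n(2650) = 1795989/199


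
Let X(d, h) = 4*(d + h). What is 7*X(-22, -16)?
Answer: -1064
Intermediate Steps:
X(d, h) = 4*d + 4*h
7*X(-22, -16) = 7*(4*(-22) + 4*(-16)) = 7*(-88 - 64) = 7*(-152) = -1064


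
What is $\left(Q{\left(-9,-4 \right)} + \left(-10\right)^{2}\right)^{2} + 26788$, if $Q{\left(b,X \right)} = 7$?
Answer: $38237$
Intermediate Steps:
$\left(Q{\left(-9,-4 \right)} + \left(-10\right)^{2}\right)^{2} + 26788 = \left(7 + \left(-10\right)^{2}\right)^{2} + 26788 = \left(7 + 100\right)^{2} + 26788 = 107^{2} + 26788 = 11449 + 26788 = 38237$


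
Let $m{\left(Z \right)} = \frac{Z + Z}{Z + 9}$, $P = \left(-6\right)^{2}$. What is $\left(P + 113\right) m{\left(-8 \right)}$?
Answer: $-2384$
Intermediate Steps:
$P = 36$
$m{\left(Z \right)} = \frac{2 Z}{9 + Z}$
$\left(P + 113\right) m{\left(-8 \right)} = \left(36 + 113\right) 2 \left(-8\right) \frac{1}{9 - 8} = 149 \cdot 2 \left(-8\right) 1^{-1} = 149 \cdot 2 \left(-8\right) 1 = 149 \left(-16\right) = -2384$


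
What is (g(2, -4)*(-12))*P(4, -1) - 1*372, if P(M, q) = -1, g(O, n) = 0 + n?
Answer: -420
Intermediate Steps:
g(O, n) = n
(g(2, -4)*(-12))*P(4, -1) - 1*372 = -4*(-12)*(-1) - 1*372 = 48*(-1) - 372 = -48 - 372 = -420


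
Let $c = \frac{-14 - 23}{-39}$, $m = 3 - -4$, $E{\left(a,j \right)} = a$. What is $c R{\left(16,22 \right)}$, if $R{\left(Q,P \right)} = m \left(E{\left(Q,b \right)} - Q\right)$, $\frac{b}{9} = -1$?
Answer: $0$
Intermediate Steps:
$b = -9$ ($b = 9 \left(-1\right) = -9$)
$m = 7$ ($m = 3 + 4 = 7$)
$R{\left(Q,P \right)} = 0$ ($R{\left(Q,P \right)} = 7 \left(Q - Q\right) = 7 \cdot 0 = 0$)
$c = \frac{37}{39}$ ($c = \left(-14 - 23\right) \left(- \frac{1}{39}\right) = \left(-37\right) \left(- \frac{1}{39}\right) = \frac{37}{39} \approx 0.94872$)
$c R{\left(16,22 \right)} = \frac{37}{39} \cdot 0 = 0$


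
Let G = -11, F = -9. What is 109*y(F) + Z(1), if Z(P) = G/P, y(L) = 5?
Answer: 534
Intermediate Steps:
Z(P) = -11/P
109*y(F) + Z(1) = 109*5 - 11/1 = 545 - 11*1 = 545 - 11 = 534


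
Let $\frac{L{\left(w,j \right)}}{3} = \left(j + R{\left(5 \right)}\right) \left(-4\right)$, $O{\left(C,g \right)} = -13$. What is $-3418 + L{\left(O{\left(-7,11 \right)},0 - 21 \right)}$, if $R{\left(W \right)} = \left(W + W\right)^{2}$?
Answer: $-4366$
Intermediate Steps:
$R{\left(W \right)} = 4 W^{2}$ ($R{\left(W \right)} = \left(2 W\right)^{2} = 4 W^{2}$)
$L{\left(w,j \right)} = -1200 - 12 j$ ($L{\left(w,j \right)} = 3 \left(j + 4 \cdot 5^{2}\right) \left(-4\right) = 3 \left(j + 4 \cdot 25\right) \left(-4\right) = 3 \left(j + 100\right) \left(-4\right) = 3 \left(100 + j\right) \left(-4\right) = 3 \left(-400 - 4 j\right) = -1200 - 12 j$)
$-3418 + L{\left(O{\left(-7,11 \right)},0 - 21 \right)} = -3418 - \left(1200 + 12 \left(0 - 21\right)\right) = -3418 - 948 = -4366$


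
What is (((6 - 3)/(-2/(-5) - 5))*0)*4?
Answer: 0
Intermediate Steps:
(((6 - 3)/(-2/(-5) - 5))*0)*4 = ((3/(-2*(-1/5) - 5))*0)*4 = ((3/(2/5 - 5))*0)*4 = ((3/(-23/5))*0)*4 = ((3*(-5/23))*0)*4 = -15/23*0*4 = 0*4 = 0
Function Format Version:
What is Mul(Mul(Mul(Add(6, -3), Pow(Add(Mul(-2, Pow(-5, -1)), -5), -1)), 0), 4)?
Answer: 0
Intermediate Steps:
Mul(Mul(Mul(Add(6, -3), Pow(Add(Mul(-2, Pow(-5, -1)), -5), -1)), 0), 4) = Mul(Mul(Mul(3, Pow(Add(Mul(-2, Rational(-1, 5)), -5), -1)), 0), 4) = Mul(Mul(Mul(3, Pow(Add(Rational(2, 5), -5), -1)), 0), 4) = Mul(Mul(Mul(3, Pow(Rational(-23, 5), -1)), 0), 4) = Mul(Mul(Mul(3, Rational(-5, 23)), 0), 4) = Mul(Mul(Rational(-15, 23), 0), 4) = Mul(0, 4) = 0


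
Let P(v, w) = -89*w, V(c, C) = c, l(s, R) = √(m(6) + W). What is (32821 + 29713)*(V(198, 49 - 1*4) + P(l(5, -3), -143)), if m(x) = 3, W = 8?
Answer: 808251950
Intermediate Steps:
l(s, R) = √11 (l(s, R) = √(3 + 8) = √11)
(32821 + 29713)*(V(198, 49 - 1*4) + P(l(5, -3), -143)) = (32821 + 29713)*(198 - 89*(-143)) = 62534*(198 + 12727) = 62534*12925 = 808251950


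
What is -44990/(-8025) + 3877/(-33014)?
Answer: 290837387/52987470 ≈ 5.4888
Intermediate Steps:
-44990/(-8025) + 3877/(-33014) = -44990*(-1/8025) + 3877*(-1/33014) = 8998/1605 - 3877/33014 = 290837387/52987470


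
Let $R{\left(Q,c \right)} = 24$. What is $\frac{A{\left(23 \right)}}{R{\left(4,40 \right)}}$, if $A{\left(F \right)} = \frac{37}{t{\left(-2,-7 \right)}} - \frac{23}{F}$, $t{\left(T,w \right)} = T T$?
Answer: $\frac{11}{32} \approx 0.34375$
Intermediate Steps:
$t{\left(T,w \right)} = T^{2}$
$A{\left(F \right)} = \frac{37}{4} - \frac{23}{F}$ ($A{\left(F \right)} = \frac{37}{\left(-2\right)^{2}} - \frac{23}{F} = \frac{37}{4} - \frac{23}{F}$)
$\frac{A{\left(23 \right)}}{R{\left(4,40 \right)}} = \frac{\frac{37}{4} - \frac{23}{23}}{24} = \left(\frac{37}{4} - 1\right) \frac{1}{24} = \frac{33}{4} \cdot \frac{1}{24} = \frac{11}{32}$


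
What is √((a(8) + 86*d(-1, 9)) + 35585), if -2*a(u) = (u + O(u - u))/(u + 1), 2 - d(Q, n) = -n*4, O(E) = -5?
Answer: √1398702/6 ≈ 197.11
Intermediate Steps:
d(Q, n) = 2 + 4*n (d(Q, n) = 2 - (-n)*4 = 2 - (-4)*n = 2 + 4*n)
a(u) = -(-5 + u)/(2*(1 + u)) (a(u) = -(u - 5)/(2*(u + 1)) = -(-5 + u)/(2*(1 + u)))
√((a(8) + 86*d(-1, 9)) + 35585) = √(((5 - 1*8)/(2*(1 + 8)) + 86*(2 + 4*9)) + 35585) = √(((½)*(5 - 8)/9 + 86*(2 + 36)) + 35585) = √(((½)*(⅑)*(-3) + 86*38) + 35585) = √((-⅙ + 3268) + 35585) = √(19607/6 + 35585) = √(233117/6) = √1398702/6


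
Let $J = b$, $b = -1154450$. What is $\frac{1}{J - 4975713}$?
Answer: $- \frac{1}{6130163} \approx -1.6313 \cdot 10^{-7}$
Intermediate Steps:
$J = -1154450$
$\frac{1}{J - 4975713} = \frac{1}{-1154450 - 4975713} = \frac{1}{-6130163} = - \frac{1}{6130163}$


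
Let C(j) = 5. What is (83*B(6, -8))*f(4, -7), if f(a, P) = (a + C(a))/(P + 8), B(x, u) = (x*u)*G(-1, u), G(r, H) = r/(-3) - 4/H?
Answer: -29880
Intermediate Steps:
G(r, H) = -4/H - r/3 (G(r, H) = r*(-⅓) - 4/H = -r/3 - 4/H = -4/H - r/3)
B(x, u) = u*x*(⅓ - 4/u) (B(x, u) = (x*u)*(-4/u - ⅓*(-1)) = (u*x)*(-4/u + ⅓) = (u*x)*(⅓ - 4/u) = u*x*(⅓ - 4/u))
f(a, P) = (5 + a)/(8 + P) (f(a, P) = (a + 5)/(P + 8) = (5 + a)/(8 + P))
(83*B(6, -8))*f(4, -7) = (83*((⅓)*6*(-12 - 8)))*((5 + 4)/(8 - 7)) = (83*((⅓)*6*(-20)))*(9/1) = (83*(-40))*(1*9) = -3320*9 = -29880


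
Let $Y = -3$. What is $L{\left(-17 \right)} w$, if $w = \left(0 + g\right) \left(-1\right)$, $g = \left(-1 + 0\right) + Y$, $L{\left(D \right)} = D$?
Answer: $-68$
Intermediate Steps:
$g = -4$ ($g = \left(-1 + 0\right) - 3 = -1 - 3 = -4$)
$w = 4$ ($w = \left(0 - 4\right) \left(-1\right) = \left(-4\right) \left(-1\right) = 4$)
$L{\left(-17 \right)} w = \left(-17\right) 4 = -68$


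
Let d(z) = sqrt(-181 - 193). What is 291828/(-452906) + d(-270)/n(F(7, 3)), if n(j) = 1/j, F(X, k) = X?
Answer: -145914/226453 + 7*I*sqrt(374) ≈ -0.64435 + 135.37*I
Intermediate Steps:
d(z) = I*sqrt(374) (d(z) = sqrt(-374) = I*sqrt(374))
291828/(-452906) + d(-270)/n(F(7, 3)) = 291828/(-452906) + (I*sqrt(374))/(1/7) = 291828*(-1/452906) + (I*sqrt(374))/(1/7) = -145914/226453 + (I*sqrt(374))*7 = -145914/226453 + 7*I*sqrt(374)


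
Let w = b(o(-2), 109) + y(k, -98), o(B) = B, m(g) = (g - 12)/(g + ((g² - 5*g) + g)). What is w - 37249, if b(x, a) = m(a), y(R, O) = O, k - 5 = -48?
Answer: -431507141/11554 ≈ -37347.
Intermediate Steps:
k = -43 (k = 5 - 48 = -43)
m(g) = (-12 + g)/(g² - 3*g) (m(g) = (-12 + g)/(g + (g² - 4*g)) = (-12 + g)/(g² - 3*g))
b(x, a) = (-12 + a)/(a*(-3 + a))
w = -1132195/11554 (w = (-12 + 109)/(109*(-3 + 109)) - 98 = (1/109)*97/106 - 98 = (1/109)*(1/106)*97 - 98 = 97/11554 - 98 = -1132195/11554 ≈ -97.992)
w - 37249 = -1132195/11554 - 37249 = -431507141/11554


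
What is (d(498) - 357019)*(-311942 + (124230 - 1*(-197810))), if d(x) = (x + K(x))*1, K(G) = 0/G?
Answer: -3600149058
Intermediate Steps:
K(G) = 0
d(x) = x (d(x) = (x + 0)*1 = x*1 = x)
(d(498) - 357019)*(-311942 + (124230 - 1*(-197810))) = (498 - 357019)*(-311942 + (124230 - 1*(-197810))) = -356521*(-311942 + (124230 + 197810)) = -356521*(-311942 + 322040) = -356521*10098 = -3600149058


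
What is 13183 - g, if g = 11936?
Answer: 1247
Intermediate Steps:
13183 - g = 13183 - 1*11936 = 13183 - 11936 = 1247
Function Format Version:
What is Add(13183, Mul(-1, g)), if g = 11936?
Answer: 1247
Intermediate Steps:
Add(13183, Mul(-1, g)) = Add(13183, Mul(-1, 11936)) = Add(13183, -11936) = 1247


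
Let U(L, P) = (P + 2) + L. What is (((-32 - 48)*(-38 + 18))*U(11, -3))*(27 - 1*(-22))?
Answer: 784000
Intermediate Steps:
U(L, P) = 2 + L + P (U(L, P) = (2 + P) + L = 2 + L + P)
(((-32 - 48)*(-38 + 18))*U(11, -3))*(27 - 1*(-22)) = (((-32 - 48)*(-38 + 18))*(2 + 11 - 3))*(27 - 1*(-22)) = (-80*(-20)*10)*(27 + 22) = (1600*10)*49 = 16000*49 = 784000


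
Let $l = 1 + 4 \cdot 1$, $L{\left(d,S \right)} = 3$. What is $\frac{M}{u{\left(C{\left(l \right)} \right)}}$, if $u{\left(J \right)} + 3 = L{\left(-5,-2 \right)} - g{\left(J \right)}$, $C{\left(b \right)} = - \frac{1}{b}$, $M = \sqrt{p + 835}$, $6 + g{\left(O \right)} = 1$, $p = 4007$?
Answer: $\frac{3 \sqrt{538}}{5} \approx 13.917$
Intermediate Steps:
$g{\left(O \right)} = -5$ ($g{\left(O \right)} = -6 + 1 = -5$)
$l = 5$ ($l = 1 + 4 = 5$)
$M = 3 \sqrt{538}$ ($M = \sqrt{4007 + 835} = \sqrt{4842} = 3 \sqrt{538} \approx 69.584$)
$u{\left(J \right)} = 5$ ($u{\left(J \right)} = -3 + \left(3 - -5\right) = -3 + \left(3 + 5\right) = -3 + 8 = 5$)
$\frac{M}{u{\left(C{\left(l \right)} \right)}} = \frac{3 \sqrt{538}}{5}$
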